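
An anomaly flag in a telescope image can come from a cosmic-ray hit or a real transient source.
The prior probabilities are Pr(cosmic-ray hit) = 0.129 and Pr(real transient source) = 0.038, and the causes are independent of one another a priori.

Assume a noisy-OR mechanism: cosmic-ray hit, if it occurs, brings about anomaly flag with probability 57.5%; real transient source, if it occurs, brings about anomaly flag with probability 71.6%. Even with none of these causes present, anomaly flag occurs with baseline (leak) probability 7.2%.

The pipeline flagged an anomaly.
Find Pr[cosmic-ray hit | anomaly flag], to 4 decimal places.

Pr[cosmic-ray hit | anomaly flag] ≈ 0.4842

Under noisy-OR, P(anomaly flag | causes) = 1 − (1−0.072)·∏(1−qᵢ) over the active causes.
By total probability over the 4 (cosmic-ray hit, real transient source) configurations:
  P(anomaly flag) = 0.072×0.871×0.962 + 0.736448×0.871×0.038 + 0.6056×0.129×0.962 + 0.88799×0.129×0.038
        = 0.060329 + 0.024375 + 0.075154 + 0.004353 = 0.164211
Keeping only the cosmic-ray hit-present terms gives 0.079507, so
  P(cosmic-ray hit | anomaly flag) = 0.079507 / 0.164211 ≈ 0.4842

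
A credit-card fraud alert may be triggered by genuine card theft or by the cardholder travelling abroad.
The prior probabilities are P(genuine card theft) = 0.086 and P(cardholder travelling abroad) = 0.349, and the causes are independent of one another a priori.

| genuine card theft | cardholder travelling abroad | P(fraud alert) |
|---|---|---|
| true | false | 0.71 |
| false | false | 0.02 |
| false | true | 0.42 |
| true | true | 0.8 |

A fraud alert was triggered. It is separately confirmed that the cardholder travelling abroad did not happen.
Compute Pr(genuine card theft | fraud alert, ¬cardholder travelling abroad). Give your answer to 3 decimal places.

P(fraud alert | ¬cardholder travelling abroad) = 0.02*0.914 + 0.71*0.086 = 0.018280 + 0.061060 = 0.079340
Of this, 0.061060 comes from 0.71*0.086 (the genuine card theft=true cases).
Hence the posterior is 0.061060/0.079340 ≈ 0.770.

Pr(genuine card theft | fraud alert, ¬cardholder travelling abroad) ≈ 0.770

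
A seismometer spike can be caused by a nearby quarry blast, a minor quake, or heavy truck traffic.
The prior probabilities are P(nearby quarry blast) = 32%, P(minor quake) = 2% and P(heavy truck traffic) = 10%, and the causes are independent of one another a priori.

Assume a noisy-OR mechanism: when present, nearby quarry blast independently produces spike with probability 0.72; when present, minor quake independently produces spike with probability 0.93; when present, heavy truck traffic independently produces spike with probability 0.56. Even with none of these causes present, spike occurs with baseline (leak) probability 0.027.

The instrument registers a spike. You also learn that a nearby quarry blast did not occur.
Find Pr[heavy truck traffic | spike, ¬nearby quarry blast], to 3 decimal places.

Under noisy-OR, P(spike | causes) = 1 − (1−0.027)·∏(1−qᵢ) over the active causes.
For the numerator, keep only heavy truck traffic=true terms: 0.056044 + 0.001940 = 0.057984
The normalizing constant is 0.027*0.98*0.9 + 0.57188*0.98*0.1 + 0.93189*0.02*0.9 + 0.970032*0.02*0.1 = 0.098572
P(heavy truck traffic | spike, ¬nearby quarry blast) = 0.057984/0.098572 ≈ 0.588

Pr[heavy truck traffic | spike, ¬nearby quarry blast] ≈ 0.588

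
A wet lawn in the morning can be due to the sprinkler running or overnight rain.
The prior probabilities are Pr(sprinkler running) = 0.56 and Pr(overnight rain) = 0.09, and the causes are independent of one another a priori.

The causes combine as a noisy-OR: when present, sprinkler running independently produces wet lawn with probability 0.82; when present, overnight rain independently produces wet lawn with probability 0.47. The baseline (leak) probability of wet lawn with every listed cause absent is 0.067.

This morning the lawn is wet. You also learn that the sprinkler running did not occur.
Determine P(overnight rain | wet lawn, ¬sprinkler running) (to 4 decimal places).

P(overnight rain | wet lawn, ¬sprinkler running) ≈ 0.4273

Under noisy-OR, P(wet lawn | causes) = 1 − (1−0.067)·∏(1−qᵢ) over the active causes.
Enumerate both values of overnight rain and weight by the priors:
  P(wet lawn | ¬sprinkler running) = 0.067×0.91 + 0.50551×0.09
        = 0.060970 + 0.045496 = 0.106466
Configurations with overnight rain contribute 0.045496, so
  P(overnight rain | wet lawn, ¬sprinkler running) = 0.045496 / 0.106466 ≈ 0.4273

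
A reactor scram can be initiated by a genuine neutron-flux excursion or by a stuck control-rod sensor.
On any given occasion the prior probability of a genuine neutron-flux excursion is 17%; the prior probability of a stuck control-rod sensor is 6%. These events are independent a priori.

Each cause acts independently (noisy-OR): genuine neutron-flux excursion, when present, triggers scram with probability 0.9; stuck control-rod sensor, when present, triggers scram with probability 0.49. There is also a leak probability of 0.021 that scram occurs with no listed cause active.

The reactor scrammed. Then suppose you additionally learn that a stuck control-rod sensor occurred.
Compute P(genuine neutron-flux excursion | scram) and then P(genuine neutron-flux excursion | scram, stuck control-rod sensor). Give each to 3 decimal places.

P(genuine neutron-flux excursion | scram) ≈ 0.788; P(genuine neutron-flux excursion | scram, stuck control-rod sensor) ≈ 0.280

Under noisy-OR, P(scram | causes) = 1 − (1−0.021)·∏(1−qᵢ) over the active causes.
Numerator (weight on configurations with genuine neutron-flux excursion): 0.144156 + 0.009691 = 0.153847
The normalizing constant is 0.021*0.83*0.94 + 0.50071*0.83*0.06 + 0.9021*0.17*0.94 + 0.950071*0.17*0.06 = 0.195166
P(genuine neutron-flux excursion | scram) = 0.153847/0.195166 ≈ 0.788

Now also conditioning on stuck control-rod sensor=true:
P(scram | stuck control-rod sensor) = 0.50071·0.83 + 0.950071·0.17 = 0.415589 + 0.161512 = 0.577101
The genuine neutron-flux excursion-present share is 0.950071·0.17 = 0.161512.
Hence the posterior is 0.161512/0.577101 ≈ 0.280.
This is intercausal reasoning (explaining away): once stuck control-rod sensor accounts for the scram, genuine neutron-flux excursion becomes less likely.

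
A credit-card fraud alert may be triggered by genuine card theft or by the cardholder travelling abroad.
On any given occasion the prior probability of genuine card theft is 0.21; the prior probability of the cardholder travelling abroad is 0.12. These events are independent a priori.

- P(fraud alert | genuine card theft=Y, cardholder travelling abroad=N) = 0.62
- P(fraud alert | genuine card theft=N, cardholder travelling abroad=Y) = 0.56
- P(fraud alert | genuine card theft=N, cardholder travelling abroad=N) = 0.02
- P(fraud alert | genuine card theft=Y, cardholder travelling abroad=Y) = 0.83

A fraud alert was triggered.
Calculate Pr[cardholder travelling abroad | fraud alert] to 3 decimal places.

Pr[cardholder travelling abroad | fraud alert] ≈ 0.365

For the numerator, keep only cardholder travelling abroad=true terms: 0.053088 + 0.020916 = 0.074004
Denominator P(fraud alert): 0.02×0.79×0.88 + 0.56×0.79×0.12 + 0.62×0.21×0.88 + 0.83×0.21×0.12 = 0.202484
P(cardholder travelling abroad | fraud alert) = 0.074004/0.202484 ≈ 0.365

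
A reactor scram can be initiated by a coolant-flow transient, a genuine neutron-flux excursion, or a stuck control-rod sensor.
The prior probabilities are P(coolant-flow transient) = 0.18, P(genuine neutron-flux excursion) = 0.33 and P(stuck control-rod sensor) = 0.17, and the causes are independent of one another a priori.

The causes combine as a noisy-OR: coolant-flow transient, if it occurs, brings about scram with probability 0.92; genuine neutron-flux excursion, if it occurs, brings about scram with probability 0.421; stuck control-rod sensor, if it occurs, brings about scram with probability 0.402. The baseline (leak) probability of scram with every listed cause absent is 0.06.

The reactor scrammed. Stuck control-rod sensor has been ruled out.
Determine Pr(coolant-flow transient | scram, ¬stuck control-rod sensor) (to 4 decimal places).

Under noisy-OR, P(scram | causes) = 1 − (1−0.06)·∏(1−qᵢ) over the active causes.
Sum P(scram|·) weighted by the priors over the 4 (coolant-flow transient, genuine neutron-flux excursion) configurations:
  P(scram | ¬stuck control-rod sensor) = 0.06*0.82*0.67 + 0.45574*0.82*0.33 + 0.9248*0.18*0.67 + 0.956459*0.18*0.33
        = 0.032964 + 0.123323 + 0.111531 + 0.056814 = 0.324632
Keeping only the coolant-flow transient-present terms gives 0.168345, so
  P(coolant-flow transient | scram, ¬stuck control-rod sensor) = 0.168345 / 0.324632 ≈ 0.5186

Pr(coolant-flow transient | scram, ¬stuck control-rod sensor) ≈ 0.5186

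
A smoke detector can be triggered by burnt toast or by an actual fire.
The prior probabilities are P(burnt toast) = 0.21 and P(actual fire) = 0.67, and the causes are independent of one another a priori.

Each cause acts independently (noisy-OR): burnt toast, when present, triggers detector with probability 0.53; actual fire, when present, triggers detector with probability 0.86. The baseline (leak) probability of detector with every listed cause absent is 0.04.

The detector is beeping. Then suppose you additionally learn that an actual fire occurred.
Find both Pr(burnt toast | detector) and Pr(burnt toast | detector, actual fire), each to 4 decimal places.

Under noisy-OR, P(detector | causes) = 1 − (1−0.04)·∏(1−qᵢ) over the active causes.
For the numerator, keep only burnt toast=true terms: 0.038032 + 0.131812 = 0.169844
Denominator P(detector): 0.04·0.79·0.33 + 0.8656·0.79·0.67 + 0.5488·0.21·0.33 + 0.936832·0.21·0.67 = 0.638434
Posterior = 0.169844 / 0.638434 ≈ 0.2660

Now condition on the additional information:
Enumerate both values of burnt toast and weight by the priors:
  P(detector | actual fire) = 0.8656·0.79 + 0.936832·0.21
        = 0.683824 + 0.196735 = 0.880559
Configurations with burnt toast contribute 0.196735, so
  P(burnt toast | detector, actual fire) = 0.196735 / 0.880559 ≈ 0.2234
The drop from 0.2660 to 0.2234 is the explaining-away (discounting) effect.

Pr(burnt toast | detector) ≈ 0.2660; Pr(burnt toast | detector, actual fire) ≈ 0.2234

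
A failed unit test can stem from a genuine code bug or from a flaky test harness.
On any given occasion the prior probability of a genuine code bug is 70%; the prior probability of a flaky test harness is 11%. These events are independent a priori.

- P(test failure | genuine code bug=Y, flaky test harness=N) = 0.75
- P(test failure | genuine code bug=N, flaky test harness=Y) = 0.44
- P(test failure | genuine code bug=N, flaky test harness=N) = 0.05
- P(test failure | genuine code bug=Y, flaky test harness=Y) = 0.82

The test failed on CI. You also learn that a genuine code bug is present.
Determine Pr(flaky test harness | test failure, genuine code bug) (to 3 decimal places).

Pr(flaky test harness | test failure, genuine code bug) ≈ 0.119

P(test failure | genuine code bug) = 0.75×0.89 + 0.82×0.11 = 0.667500 + 0.090200 = 0.757700
Of this, 0.090200 comes from 0.82×0.11 (the flaky test harness=true cases).
P(flaky test harness | test failure, genuine code bug) = 0.090200 / 0.757700 ≈ 0.119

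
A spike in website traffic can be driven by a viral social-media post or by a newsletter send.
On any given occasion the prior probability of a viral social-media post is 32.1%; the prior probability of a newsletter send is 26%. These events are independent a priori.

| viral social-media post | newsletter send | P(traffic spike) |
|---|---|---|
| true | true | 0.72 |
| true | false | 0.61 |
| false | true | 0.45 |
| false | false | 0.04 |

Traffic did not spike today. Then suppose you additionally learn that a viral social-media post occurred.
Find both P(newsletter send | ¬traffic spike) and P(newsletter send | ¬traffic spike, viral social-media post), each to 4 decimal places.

P(newsletter send | ¬traffic spike) ≈ 0.1732; P(newsletter send | ¬traffic spike, viral social-media post) ≈ 0.2014

For the numerator, keep only newsletter send=true terms: 0.097097 + 0.023369 = 0.120466
Normalizer over all consistent configurations: 0.96*0.679*0.74 + 0.55*0.679*0.26 + 0.39*0.321*0.74 + 0.28*0.321*0.26 = 0.695469
Posterior = 0.120466 / 0.695469 ≈ 0.1732

Now also conditioning on viral social-media post=true:
P(¬traffic spike | viral social-media post) = 0.39*0.74 + 0.28*0.26 = 0.288600 + 0.072800 = 0.361400
Of this, 0.072800 comes from 0.28*0.26 (the newsletter send=true cases).
So P(newsletter send | ¬traffic spike, viral social-media post) = 0.072800/0.361400 ≈ 0.2014.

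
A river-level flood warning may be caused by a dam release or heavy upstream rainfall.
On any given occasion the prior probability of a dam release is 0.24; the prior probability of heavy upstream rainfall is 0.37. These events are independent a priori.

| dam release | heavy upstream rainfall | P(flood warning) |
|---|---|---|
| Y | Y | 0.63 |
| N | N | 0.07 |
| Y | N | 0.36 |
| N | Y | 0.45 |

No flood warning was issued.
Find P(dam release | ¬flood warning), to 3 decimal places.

P(dam release | ¬flood warning) ≈ 0.178

Numerator (weight on configurations with dam release): 0.096768 + 0.032856 = 0.129624
The normalizing constant is 0.93*0.76*0.63 + 0.55*0.76*0.37 + 0.64*0.24*0.63 + 0.37*0.24*0.37 = 0.729568
Posterior = 0.129624 / 0.729568 ≈ 0.178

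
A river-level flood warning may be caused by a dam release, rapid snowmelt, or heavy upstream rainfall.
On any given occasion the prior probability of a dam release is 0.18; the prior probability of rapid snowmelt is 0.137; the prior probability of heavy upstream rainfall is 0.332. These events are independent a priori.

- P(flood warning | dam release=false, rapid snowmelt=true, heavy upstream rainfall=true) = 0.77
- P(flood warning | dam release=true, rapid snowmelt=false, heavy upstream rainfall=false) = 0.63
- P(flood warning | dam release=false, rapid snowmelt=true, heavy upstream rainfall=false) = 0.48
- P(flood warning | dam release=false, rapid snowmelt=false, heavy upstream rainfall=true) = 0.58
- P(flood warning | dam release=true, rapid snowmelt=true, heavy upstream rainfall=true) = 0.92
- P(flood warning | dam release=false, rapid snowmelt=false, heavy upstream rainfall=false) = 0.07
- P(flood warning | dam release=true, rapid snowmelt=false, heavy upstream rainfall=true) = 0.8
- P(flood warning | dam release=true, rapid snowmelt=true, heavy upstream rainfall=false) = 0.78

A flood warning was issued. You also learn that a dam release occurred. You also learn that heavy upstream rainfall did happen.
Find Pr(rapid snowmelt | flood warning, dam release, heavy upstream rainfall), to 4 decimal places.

Pr(rapid snowmelt | flood warning, dam release, heavy upstream rainfall) ≈ 0.1544

Numerator (weight on configurations with rapid snowmelt): 0.92·0.137 = 0.126040
Denominator P(flood warning | dam release, heavy upstream rainfall): 0.8·0.863 + 0.92·0.137 = 0.816440
Posterior = 0.126040 / 0.816440 ≈ 0.1544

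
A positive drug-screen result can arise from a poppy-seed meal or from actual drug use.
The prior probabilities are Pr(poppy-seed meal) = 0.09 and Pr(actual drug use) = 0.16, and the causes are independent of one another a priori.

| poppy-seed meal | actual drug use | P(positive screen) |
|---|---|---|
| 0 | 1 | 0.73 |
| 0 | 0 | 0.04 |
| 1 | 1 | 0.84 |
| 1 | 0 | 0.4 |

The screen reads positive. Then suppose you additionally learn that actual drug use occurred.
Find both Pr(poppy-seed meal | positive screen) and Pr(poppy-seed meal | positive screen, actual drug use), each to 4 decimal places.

For the numerator, keep only poppy-seed meal=true terms: 0.030240 + 0.012096 = 0.042336
Normalizer over all consistent configurations: 0.04×0.91×0.84 + 0.73×0.91×0.16 + 0.4×0.09×0.84 + 0.84×0.09×0.16 = 0.179200
Posterior = 0.042336 / 0.179200 ≈ 0.2362

Now also conditioning on actual drug use=true:
Enumerate both values of poppy-seed meal and weight by the priors:
  P(positive screen | actual drug use) = 0.73*0.91 + 0.84*0.09
        = 0.664300 + 0.075600 = 0.739900
Configurations with poppy-seed meal contribute 0.075600, so
  P(poppy-seed meal | positive screen, actual drug use) = 0.075600 / 0.739900 ≈ 0.1022

Pr(poppy-seed meal | positive screen) ≈ 0.2362; Pr(poppy-seed meal | positive screen, actual drug use) ≈ 0.1022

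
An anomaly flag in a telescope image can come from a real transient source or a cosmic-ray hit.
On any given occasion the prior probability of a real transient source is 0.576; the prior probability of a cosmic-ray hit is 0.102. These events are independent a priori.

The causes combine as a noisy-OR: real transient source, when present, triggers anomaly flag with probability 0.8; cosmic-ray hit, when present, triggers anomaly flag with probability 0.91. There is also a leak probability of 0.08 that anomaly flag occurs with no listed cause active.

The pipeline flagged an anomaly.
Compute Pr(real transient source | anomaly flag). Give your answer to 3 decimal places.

Pr(real transient source | anomaly flag) ≈ 0.872

Under noisy-OR, P(anomaly flag | causes) = 1 − (1−0.08)·∏(1−qᵢ) over the active causes.
P(anomaly flag) = 0.08×0.424×0.898 + 0.9172×0.424×0.102 + 0.816×0.576×0.898 + 0.98344×0.576×0.102 = 0.030460 + 0.039667 + 0.422074 + 0.057779 = 0.549980
Restricting to configurations with real transient source present: 0.422074 + 0.057779 = 0.479853.
P(real transient source | anomaly flag) = 0.479853 / 0.549980 ≈ 0.872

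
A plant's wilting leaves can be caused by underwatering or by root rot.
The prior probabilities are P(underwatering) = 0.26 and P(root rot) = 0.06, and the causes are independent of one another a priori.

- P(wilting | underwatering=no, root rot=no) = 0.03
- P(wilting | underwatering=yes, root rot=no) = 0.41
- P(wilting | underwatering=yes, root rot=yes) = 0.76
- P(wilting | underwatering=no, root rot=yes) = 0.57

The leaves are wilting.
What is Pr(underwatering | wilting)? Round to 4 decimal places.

By total probability over the 4 (underwatering, root rot) configurations:
  P(wilting) = 0.03*0.74*0.94 + 0.57*0.74*0.06 + 0.41*0.26*0.94 + 0.76*0.26*0.06
        = 0.020868 + 0.025308 + 0.100204 + 0.011856 = 0.158236
Configurations with underwatering contribute 0.112060, so
  P(underwatering | wilting) = 0.112060 / 0.158236 ≈ 0.7082

Pr(underwatering | wilting) ≈ 0.7082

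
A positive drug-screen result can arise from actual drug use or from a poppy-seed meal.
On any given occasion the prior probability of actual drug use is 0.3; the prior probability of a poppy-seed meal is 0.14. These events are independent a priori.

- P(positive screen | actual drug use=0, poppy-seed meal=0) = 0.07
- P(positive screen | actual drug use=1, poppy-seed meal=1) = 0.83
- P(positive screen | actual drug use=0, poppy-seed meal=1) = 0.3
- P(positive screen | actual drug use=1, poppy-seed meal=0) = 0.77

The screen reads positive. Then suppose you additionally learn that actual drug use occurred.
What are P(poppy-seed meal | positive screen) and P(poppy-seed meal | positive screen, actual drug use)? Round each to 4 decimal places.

P(poppy-seed meal | positive screen) ≈ 0.2106; P(poppy-seed meal | positive screen, actual drug use) ≈ 0.1493

P(positive screen) = 0.07×0.7×0.86 + 0.3×0.7×0.14 + 0.77×0.3×0.86 + 0.83×0.3×0.14 = 0.042140 + 0.029400 + 0.198660 + 0.034860 = 0.305060
The poppy-seed meal-present share is 0.029400 + 0.034860 = 0.064260.
P(poppy-seed meal | positive screen) = 0.064260 / 0.305060 ≈ 0.2106

Now condition on the additional information:
Numerator (weight on configurations with poppy-seed meal): 0.83*0.14 = 0.116200
Denominator P(positive screen | actual drug use): 0.77*0.86 + 0.83*0.14 = 0.778400
Posterior = 0.116200 / 0.778400 ≈ 0.1493
The drop from 0.2106 to 0.1493 is the explaining-away (discounting) effect.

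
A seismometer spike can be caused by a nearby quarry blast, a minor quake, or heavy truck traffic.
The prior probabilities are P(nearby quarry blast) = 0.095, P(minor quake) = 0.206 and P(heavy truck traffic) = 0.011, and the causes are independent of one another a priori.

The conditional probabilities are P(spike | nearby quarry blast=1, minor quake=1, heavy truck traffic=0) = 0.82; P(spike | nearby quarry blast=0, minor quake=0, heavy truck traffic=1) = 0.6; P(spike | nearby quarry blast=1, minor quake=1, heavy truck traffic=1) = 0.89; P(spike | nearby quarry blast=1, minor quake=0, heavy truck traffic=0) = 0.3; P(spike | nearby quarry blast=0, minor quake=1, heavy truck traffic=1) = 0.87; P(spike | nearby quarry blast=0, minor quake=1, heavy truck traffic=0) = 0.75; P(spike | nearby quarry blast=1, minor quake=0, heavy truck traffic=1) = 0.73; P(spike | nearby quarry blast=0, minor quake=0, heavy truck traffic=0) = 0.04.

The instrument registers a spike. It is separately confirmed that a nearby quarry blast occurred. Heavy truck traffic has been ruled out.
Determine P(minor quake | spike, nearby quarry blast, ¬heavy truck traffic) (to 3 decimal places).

For the numerator, keep only minor quake=true terms: 0.82×0.206 = 0.168920
The normalizing constant is 0.3×0.794 + 0.82×0.206 = 0.407120
Posterior = 0.168920 / 0.407120 ≈ 0.415

P(minor quake | spike, nearby quarry blast, ¬heavy truck traffic) ≈ 0.415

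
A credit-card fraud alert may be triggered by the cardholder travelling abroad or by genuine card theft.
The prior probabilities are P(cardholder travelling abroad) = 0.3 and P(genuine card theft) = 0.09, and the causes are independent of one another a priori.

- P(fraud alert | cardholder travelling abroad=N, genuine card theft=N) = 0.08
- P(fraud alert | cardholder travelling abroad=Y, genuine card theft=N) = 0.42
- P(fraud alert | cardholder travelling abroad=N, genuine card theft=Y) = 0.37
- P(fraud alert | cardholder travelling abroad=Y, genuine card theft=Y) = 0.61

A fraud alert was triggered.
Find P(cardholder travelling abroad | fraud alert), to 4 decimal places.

P(cardholder travelling abroad | fraud alert) ≈ 0.6384

By total probability over the 4 (cardholder travelling abroad, genuine card theft) configurations:
  P(fraud alert) = 0.08*0.7*0.91 + 0.37*0.7*0.09 + 0.42*0.3*0.91 + 0.61*0.3*0.09
        = 0.050960 + 0.023310 + 0.114660 + 0.016470 = 0.205400
The terms with cardholder travelling abroad present sum to 0.131130, so
  P(cardholder travelling abroad | fraud alert) = 0.131130 / 0.205400 ≈ 0.6384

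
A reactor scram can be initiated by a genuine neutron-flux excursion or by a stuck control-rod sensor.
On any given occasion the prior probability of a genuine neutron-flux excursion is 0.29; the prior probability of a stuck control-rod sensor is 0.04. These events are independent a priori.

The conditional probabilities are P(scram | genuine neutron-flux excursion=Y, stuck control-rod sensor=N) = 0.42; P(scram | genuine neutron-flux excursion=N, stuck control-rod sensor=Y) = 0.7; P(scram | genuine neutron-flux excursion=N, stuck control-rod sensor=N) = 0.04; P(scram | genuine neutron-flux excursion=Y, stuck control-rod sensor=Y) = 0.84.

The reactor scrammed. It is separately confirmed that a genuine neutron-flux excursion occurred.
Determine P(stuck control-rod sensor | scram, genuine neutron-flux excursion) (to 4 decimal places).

P(stuck control-rod sensor | scram, genuine neutron-flux excursion) ≈ 0.0769

P(scram | genuine neutron-flux excursion) = 0.42·0.96 + 0.84·0.04 = 0.403200 + 0.033600 = 0.436800
Of this, 0.033600 comes from 0.84·0.04 (the stuck control-rod sensor=true cases).
So P(stuck control-rod sensor | scram, genuine neutron-flux excursion) = 0.033600/0.436800 ≈ 0.0769.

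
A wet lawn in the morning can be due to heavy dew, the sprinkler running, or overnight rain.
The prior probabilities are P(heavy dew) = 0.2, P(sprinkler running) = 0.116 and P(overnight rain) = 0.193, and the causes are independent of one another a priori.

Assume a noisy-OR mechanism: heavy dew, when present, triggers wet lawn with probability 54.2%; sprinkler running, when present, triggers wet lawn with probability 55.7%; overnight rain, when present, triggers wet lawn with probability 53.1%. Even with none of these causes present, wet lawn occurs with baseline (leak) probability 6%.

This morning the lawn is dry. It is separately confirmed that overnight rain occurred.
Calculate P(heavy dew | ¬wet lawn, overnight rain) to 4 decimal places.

P(heavy dew | ¬wet lawn, overnight rain) ≈ 0.1027

Under noisy-OR, P(wet lawn | causes) = 1 − (1−0.06)·∏(1−qᵢ) over the active causes.
Weight on heavy dew=true, given the evidence: 0.035698 + 0.002075 = 0.037773
The normalizing constant is 0.44086·0.8·0.884 + 0.195301·0.8·0.116 + 0.201914·0.2·0.884 + 0.089448·0.2·0.116 = 0.367673
P(heavy dew | ¬wet lawn, overnight rain) = 0.037773/0.367673 ≈ 0.1027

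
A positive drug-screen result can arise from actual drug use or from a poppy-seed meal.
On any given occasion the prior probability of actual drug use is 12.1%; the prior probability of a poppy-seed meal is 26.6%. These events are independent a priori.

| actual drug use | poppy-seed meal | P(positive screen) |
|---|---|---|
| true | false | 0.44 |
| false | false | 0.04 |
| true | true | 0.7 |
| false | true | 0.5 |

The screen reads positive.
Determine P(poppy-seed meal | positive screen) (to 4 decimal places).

Sum P(positive screen|·) weighted by the priors over the 4 (actual drug use, poppy-seed meal) configurations:
  P(positive screen) = 0.04×0.879×0.734 + 0.5×0.879×0.266 + 0.44×0.121×0.734 + 0.7×0.121×0.266
        = 0.025807 + 0.116907 + 0.039078 + 0.022530 = 0.204322
Keeping only the poppy-seed meal-present terms gives 0.139437, so
  P(poppy-seed meal | positive screen) = 0.139437 / 0.204322 ≈ 0.6824

P(poppy-seed meal | positive screen) ≈ 0.6824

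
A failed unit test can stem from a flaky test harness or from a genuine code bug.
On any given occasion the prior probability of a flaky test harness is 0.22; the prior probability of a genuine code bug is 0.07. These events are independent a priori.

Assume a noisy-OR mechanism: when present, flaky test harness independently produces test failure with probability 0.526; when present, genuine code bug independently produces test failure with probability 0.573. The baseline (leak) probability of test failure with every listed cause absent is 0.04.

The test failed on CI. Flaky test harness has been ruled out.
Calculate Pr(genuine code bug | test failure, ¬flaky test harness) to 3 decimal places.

Pr(genuine code bug | test failure, ¬flaky test harness) ≈ 0.526

Under noisy-OR, P(test failure | causes) = 1 − (1−0.04)·∏(1−qᵢ) over the active causes.
Numerator (weight on configurations with genuine code bug): 0.59008*0.07 = 0.041306
Normalizer over all consistent configurations: 0.04*0.93 + 0.59008*0.07 = 0.078506
Posterior = 0.041306 / 0.078506 ≈ 0.526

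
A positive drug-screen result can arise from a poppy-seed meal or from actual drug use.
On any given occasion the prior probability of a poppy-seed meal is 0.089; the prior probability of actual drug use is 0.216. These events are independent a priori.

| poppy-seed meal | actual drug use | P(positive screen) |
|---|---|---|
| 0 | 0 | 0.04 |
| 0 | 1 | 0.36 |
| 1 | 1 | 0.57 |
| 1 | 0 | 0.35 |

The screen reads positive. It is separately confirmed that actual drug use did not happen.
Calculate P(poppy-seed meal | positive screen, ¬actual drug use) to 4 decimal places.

P(poppy-seed meal | positive screen, ¬actual drug use) ≈ 0.4609

P(positive screen | ¬actual drug use) = 0.04·0.911 + 0.35·0.089 = 0.036440 + 0.031150 = 0.067590
Restricting to configurations with poppy-seed meal present: 0.35·0.089 = 0.031150.
So P(poppy-seed meal | positive screen, ¬actual drug use) = 0.031150/0.067590 ≈ 0.4609.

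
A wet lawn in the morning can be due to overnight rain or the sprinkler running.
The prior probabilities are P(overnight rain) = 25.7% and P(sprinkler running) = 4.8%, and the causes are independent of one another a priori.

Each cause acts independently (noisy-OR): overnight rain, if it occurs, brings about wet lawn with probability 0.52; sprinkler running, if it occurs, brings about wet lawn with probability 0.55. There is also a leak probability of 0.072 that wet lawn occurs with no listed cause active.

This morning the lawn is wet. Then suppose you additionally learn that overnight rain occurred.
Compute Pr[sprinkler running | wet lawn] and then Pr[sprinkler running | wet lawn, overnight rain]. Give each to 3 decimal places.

Pr[sprinkler running | wet lawn] ≈ 0.141; Pr[sprinkler running | wet lawn, overnight rain] ≈ 0.068

Under noisy-OR, P(wet lawn | causes) = 1 − (1−0.072)·∏(1−qᵢ) over the active causes.
Enumerate the 4 (overnight rain, sprinkler running) configurations and weight by the priors:
  P(wet lawn) = 0.072·0.743·0.952 + 0.5824·0.743·0.048 + 0.55456·0.257·0.952 + 0.799552·0.257·0.048
        = 0.050928 + 0.020771 + 0.135681 + 0.009863 = 0.217243
Keeping only the sprinkler running-present terms gives 0.030634, so
  P(sprinkler running | wet lawn) = 0.030634 / 0.217243 ≈ 0.141

Now condition on the additional information:
For the numerator, keep only sprinkler running=true terms: 0.799552×0.048 = 0.038378
The normalizing constant is 0.55456×0.952 + 0.799552×0.048 = 0.566319
Posterior = 0.038378 / 0.566319 ≈ 0.068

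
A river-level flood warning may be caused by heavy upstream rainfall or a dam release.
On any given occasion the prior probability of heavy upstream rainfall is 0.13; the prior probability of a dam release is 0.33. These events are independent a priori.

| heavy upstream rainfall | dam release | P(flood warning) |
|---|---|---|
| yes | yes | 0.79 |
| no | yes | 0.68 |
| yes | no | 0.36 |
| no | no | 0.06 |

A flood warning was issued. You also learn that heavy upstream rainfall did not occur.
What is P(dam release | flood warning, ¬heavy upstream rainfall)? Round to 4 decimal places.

For the numerator, keep only dam release=true terms: 0.68*0.33 = 0.224400
The normalizing constant is 0.06*0.67 + 0.68*0.33 = 0.264600
P(dam release | flood warning, ¬heavy upstream rainfall) = 0.224400/0.264600 ≈ 0.8481

P(dam release | flood warning, ¬heavy upstream rainfall) ≈ 0.8481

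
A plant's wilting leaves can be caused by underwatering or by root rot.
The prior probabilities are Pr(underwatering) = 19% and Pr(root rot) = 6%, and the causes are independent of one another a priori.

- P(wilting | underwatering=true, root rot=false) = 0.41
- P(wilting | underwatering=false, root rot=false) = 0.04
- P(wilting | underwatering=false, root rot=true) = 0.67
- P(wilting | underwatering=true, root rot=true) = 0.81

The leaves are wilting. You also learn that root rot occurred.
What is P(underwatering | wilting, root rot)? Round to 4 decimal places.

P(underwatering | wilting, root rot) ≈ 0.2209

P(wilting | root rot) = 0.67×0.81 + 0.81×0.19 = 0.542700 + 0.153900 = 0.696600
Of this, 0.153900 comes from 0.81×0.19 (the underwatering=true cases).
So P(underwatering | wilting, root rot) = 0.153900/0.696600 ≈ 0.2209.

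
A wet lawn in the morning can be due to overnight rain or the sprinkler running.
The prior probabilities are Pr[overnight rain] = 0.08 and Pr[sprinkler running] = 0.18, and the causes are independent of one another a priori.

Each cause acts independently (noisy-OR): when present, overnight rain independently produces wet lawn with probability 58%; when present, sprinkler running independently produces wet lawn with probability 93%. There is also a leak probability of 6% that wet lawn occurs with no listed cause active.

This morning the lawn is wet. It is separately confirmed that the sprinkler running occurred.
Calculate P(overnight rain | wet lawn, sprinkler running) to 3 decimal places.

Under noisy-OR, P(wet lawn | causes) = 1 − (1−0.06)·∏(1−qᵢ) over the active causes.
P(wet lawn | sprinkler running) = 0.9342·0.92 + 0.972364·0.08 = 0.859464 + 0.077789 = 0.937253
Of this, 0.077789 comes from 0.972364·0.08 (the overnight rain=true cases).
P(overnight rain | wet lawn, sprinkler running) = 0.077789 / 0.937253 ≈ 0.083

P(overnight rain | wet lawn, sprinkler running) ≈ 0.083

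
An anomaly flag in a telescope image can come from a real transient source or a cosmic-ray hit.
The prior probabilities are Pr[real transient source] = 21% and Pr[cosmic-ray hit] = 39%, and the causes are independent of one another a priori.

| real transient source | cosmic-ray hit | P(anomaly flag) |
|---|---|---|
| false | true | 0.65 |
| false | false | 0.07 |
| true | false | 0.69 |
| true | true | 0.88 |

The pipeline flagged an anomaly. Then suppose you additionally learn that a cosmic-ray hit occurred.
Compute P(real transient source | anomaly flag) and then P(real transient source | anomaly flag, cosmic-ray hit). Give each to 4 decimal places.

P(real transient source | anomaly flag) ≈ 0.4068; P(real transient source | anomaly flag, cosmic-ray hit) ≈ 0.2646

Weight on real transient source=true, given the evidence: 0.088389 + 0.072072 = 0.160461
Denominator P(anomaly flag): 0.07×0.79×0.61 + 0.65×0.79×0.39 + 0.69×0.21×0.61 + 0.88×0.21×0.39 = 0.394459
P(real transient source | anomaly flag) = 0.160461/0.394459 ≈ 0.4068

Now condition on the additional information:
Sum P(anomaly flag|·) weighted by the priors over both values of real transient source:
  P(anomaly flag | cosmic-ray hit) = 0.65×0.79 + 0.88×0.21
        = 0.513500 + 0.184800 = 0.698300
Keeping only the real transient source-present terms gives 0.184800, so
  P(real transient source | anomaly flag, cosmic-ray hit) = 0.184800 / 0.698300 ≈ 0.2646
— cosmic-ray hit explains away the evidence for real transient source.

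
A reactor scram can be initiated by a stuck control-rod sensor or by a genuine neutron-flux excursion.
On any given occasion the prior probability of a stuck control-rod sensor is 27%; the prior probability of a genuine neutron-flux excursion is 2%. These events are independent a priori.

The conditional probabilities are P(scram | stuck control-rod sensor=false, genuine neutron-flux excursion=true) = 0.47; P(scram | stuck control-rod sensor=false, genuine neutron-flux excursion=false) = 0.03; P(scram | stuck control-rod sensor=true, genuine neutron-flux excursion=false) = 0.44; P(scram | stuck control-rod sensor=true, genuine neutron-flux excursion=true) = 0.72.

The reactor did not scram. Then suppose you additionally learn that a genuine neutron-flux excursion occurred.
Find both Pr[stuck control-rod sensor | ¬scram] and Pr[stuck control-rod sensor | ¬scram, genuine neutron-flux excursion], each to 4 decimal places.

Pr[stuck control-rod sensor | ¬scram] ≈ 0.1758; Pr[stuck control-rod sensor | ¬scram, genuine neutron-flux excursion] ≈ 0.1635

P(¬scram) = 0.97×0.73×0.98 + 0.53×0.73×0.02 + 0.56×0.27×0.98 + 0.28×0.27×0.02 = 0.693938 + 0.007738 + 0.148176 + 0.001512 = 0.851364
Of this, 0.149688 comes from 0.148176 + 0.001512 (the stuck control-rod sensor=true cases).
So P(stuck control-rod sensor | ¬scram) = 0.149688/0.851364 ≈ 0.1758.

Now also conditioning on genuine neutron-flux excursion=true:
For the numerator, keep only stuck control-rod sensor=true terms: 0.28*0.27 = 0.075600
Denominator P(¬scram | genuine neutron-flux excursion): 0.53*0.73 + 0.28*0.27 = 0.462500
P(stuck control-rod sensor | ¬scram, genuine neutron-flux excursion) = 0.075600/0.462500 ≈ 0.1635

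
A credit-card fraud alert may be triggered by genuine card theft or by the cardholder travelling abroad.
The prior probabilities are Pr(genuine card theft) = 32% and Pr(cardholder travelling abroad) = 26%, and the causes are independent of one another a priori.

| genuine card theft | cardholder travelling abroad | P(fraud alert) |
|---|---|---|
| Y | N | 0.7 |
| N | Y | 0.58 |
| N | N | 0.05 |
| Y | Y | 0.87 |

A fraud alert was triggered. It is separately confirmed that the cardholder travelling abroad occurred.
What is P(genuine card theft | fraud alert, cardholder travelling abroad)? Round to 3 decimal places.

P(genuine card theft | fraud alert, cardholder travelling abroad) ≈ 0.414

By total probability over both values of genuine card theft:
  P(fraud alert | cardholder travelling abroad) = 0.58*0.68 + 0.87*0.32
        = 0.394400 + 0.278400 = 0.672800
Keeping only the genuine card theft-present terms gives 0.278400, so
  P(genuine card theft | fraud alert, cardholder travelling abroad) = 0.278400 / 0.672800 ≈ 0.414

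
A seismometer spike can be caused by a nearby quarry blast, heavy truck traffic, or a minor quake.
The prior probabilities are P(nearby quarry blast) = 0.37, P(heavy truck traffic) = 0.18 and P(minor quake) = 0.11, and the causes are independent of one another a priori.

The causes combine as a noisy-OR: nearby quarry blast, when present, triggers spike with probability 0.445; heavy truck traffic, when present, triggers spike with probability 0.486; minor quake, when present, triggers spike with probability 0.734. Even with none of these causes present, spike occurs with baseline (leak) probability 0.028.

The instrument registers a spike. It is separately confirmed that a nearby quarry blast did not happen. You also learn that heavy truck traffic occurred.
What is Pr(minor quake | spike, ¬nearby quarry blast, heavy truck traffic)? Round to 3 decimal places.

Under noisy-OR, P(spike | causes) = 1 − (1−0.028)·∏(1−qᵢ) over the active causes.
Sum P(spike|·) weighted by the priors over both values of minor quake:
  P(spike | ¬nearby quarry blast, heavy truck traffic) = 0.500392*0.89 + 0.867104*0.11
        = 0.445349 + 0.095381 = 0.540730
The terms with minor quake present sum to 0.095381, so
  P(minor quake | spike, ¬nearby quarry blast, heavy truck traffic) = 0.095381 / 0.540730 ≈ 0.176

Pr(minor quake | spike, ¬nearby quarry blast, heavy truck traffic) ≈ 0.176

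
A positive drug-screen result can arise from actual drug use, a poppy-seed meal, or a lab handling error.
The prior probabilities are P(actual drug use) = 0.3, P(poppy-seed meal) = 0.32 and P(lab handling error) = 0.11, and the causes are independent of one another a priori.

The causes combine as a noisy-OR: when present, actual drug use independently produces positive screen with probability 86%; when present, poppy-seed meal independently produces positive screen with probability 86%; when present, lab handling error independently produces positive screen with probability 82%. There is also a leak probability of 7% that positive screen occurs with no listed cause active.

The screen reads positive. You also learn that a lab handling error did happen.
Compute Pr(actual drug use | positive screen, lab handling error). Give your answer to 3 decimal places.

Under noisy-OR, P(positive screen | causes) = 1 − (1−0.07)·∏(1−qᵢ) over the active causes.
Sum P(positive screen|·) weighted by the priors over the 4 (actual drug use, poppy-seed meal) configurations:
  P(positive screen | lab handling error) = 0.8326*0.7*0.68 + 0.976564*0.7*0.32 + 0.976564*0.3*0.68 + 0.996719*0.3*0.32
        = 0.396318 + 0.218750 + 0.199219 + 0.095685 = 0.909972
The terms with actual drug use present sum to 0.294904, so
  P(actual drug use | positive screen, lab handling error) = 0.294904 / 0.909972 ≈ 0.324

Pr(actual drug use | positive screen, lab handling error) ≈ 0.324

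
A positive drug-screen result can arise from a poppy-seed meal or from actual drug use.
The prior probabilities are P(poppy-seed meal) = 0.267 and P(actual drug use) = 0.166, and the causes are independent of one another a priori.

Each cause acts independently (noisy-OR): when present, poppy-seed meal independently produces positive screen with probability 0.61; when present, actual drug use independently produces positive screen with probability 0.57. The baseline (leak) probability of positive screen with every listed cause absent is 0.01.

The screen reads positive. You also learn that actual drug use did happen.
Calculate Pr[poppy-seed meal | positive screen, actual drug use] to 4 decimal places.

Pr[poppy-seed meal | positive screen, actual drug use] ≈ 0.3460

Under noisy-OR, P(positive screen | causes) = 1 − (1−0.01)·∏(1−qᵢ) over the active causes.
Enumerate both values of poppy-seed meal and weight by the priors:
  P(positive screen | actual drug use) = 0.5743*0.733 + 0.833977*0.267
        = 0.420962 + 0.222672 = 0.643634
Keeping only the poppy-seed meal-present terms gives 0.222672, so
  P(poppy-seed meal | positive screen, actual drug use) = 0.222672 / 0.643634 ≈ 0.3460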